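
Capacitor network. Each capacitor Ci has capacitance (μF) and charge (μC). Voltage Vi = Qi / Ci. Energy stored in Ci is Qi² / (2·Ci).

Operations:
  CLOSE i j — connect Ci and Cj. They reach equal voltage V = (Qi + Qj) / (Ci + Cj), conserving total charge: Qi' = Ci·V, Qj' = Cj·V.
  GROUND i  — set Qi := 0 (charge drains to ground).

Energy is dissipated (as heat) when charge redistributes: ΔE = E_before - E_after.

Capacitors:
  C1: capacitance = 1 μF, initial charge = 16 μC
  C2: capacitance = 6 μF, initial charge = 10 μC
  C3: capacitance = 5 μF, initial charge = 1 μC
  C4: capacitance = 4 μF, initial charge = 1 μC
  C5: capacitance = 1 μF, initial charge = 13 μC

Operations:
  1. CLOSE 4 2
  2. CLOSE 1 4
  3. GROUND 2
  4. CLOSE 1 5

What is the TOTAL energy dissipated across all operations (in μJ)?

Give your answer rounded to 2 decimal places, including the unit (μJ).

Answer: 114.73 μJ

Derivation:
Initial: C1(1μF, Q=16μC, V=16.00V), C2(6μF, Q=10μC, V=1.67V), C3(5μF, Q=1μC, V=0.20V), C4(4μF, Q=1μC, V=0.25V), C5(1μF, Q=13μC, V=13.00V)
Op 1: CLOSE 4-2: Q_total=11.00, C_total=10.00, V=1.10; Q4=4.40, Q2=6.60; dissipated=2.408
Op 2: CLOSE 1-4: Q_total=20.40, C_total=5.00, V=4.08; Q1=4.08, Q4=16.32; dissipated=88.804
Op 3: GROUND 2: Q2=0; energy lost=3.630
Op 4: CLOSE 1-5: Q_total=17.08, C_total=2.00, V=8.54; Q1=8.54, Q5=8.54; dissipated=19.892
Total dissipated: 114.734 μJ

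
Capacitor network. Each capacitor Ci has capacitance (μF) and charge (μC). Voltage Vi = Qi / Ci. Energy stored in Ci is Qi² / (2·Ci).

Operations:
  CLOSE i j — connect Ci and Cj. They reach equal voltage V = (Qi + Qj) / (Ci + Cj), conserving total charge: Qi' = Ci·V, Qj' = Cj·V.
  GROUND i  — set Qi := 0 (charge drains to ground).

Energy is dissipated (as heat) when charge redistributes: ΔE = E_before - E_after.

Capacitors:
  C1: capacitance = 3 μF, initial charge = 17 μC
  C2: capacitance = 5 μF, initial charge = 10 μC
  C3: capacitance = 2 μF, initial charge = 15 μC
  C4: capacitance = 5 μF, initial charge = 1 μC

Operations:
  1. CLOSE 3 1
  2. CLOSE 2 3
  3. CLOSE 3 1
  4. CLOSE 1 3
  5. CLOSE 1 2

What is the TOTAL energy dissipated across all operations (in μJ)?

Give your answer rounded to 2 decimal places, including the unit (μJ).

Answer: 25.11 μJ

Derivation:
Initial: C1(3μF, Q=17μC, V=5.67V), C2(5μF, Q=10μC, V=2.00V), C3(2μF, Q=15μC, V=7.50V), C4(5μF, Q=1μC, V=0.20V)
Op 1: CLOSE 3-1: Q_total=32.00, C_total=5.00, V=6.40; Q3=12.80, Q1=19.20; dissipated=2.017
Op 2: CLOSE 2-3: Q_total=22.80, C_total=7.00, V=3.26; Q2=16.29, Q3=6.51; dissipated=13.829
Op 3: CLOSE 3-1: Q_total=25.71, C_total=5.00, V=5.14; Q3=10.29, Q1=15.43; dissipated=5.927
Op 4: CLOSE 1-3: Q_total=25.71, C_total=5.00, V=5.14; Q1=15.43, Q3=10.29; dissipated=0.000
Op 5: CLOSE 1-2: Q_total=31.71, C_total=8.00, V=3.96; Q1=11.89, Q2=19.82; dissipated=3.334
Total dissipated: 25.105 μJ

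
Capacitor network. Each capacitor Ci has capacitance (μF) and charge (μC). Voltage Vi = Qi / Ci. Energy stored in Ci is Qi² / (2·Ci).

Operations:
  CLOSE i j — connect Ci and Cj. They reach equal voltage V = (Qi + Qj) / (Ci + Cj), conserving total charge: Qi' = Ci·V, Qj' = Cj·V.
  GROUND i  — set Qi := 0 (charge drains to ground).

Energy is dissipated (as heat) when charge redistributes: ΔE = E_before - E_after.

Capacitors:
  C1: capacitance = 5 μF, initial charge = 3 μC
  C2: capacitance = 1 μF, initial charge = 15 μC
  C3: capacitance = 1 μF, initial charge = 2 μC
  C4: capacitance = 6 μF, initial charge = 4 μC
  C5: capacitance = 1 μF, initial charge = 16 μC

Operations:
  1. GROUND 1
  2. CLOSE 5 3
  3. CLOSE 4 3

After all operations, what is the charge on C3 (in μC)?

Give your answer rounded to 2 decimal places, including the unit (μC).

Answer: 1.86 μC

Derivation:
Initial: C1(5μF, Q=3μC, V=0.60V), C2(1μF, Q=15μC, V=15.00V), C3(1μF, Q=2μC, V=2.00V), C4(6μF, Q=4μC, V=0.67V), C5(1μF, Q=16μC, V=16.00V)
Op 1: GROUND 1: Q1=0; energy lost=0.900
Op 2: CLOSE 5-3: Q_total=18.00, C_total=2.00, V=9.00; Q5=9.00, Q3=9.00; dissipated=49.000
Op 3: CLOSE 4-3: Q_total=13.00, C_total=7.00, V=1.86; Q4=11.14, Q3=1.86; dissipated=29.762
Final charges: Q1=0.00, Q2=15.00, Q3=1.86, Q4=11.14, Q5=9.00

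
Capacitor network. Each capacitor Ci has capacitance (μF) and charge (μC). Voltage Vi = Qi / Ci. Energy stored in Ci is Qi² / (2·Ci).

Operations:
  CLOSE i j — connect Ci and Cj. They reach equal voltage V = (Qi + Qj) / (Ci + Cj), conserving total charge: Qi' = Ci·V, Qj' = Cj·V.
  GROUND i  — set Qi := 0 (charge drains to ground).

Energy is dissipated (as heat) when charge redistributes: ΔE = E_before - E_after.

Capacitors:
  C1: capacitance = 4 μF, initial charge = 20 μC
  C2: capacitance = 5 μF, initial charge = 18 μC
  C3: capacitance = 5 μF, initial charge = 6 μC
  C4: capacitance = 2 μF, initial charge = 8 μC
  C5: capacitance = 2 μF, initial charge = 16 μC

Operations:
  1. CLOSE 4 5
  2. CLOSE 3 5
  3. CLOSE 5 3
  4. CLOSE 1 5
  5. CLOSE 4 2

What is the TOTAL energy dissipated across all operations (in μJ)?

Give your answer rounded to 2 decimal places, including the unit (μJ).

Answer: 32.50 μJ

Derivation:
Initial: C1(4μF, Q=20μC, V=5.00V), C2(5μF, Q=18μC, V=3.60V), C3(5μF, Q=6μC, V=1.20V), C4(2μF, Q=8μC, V=4.00V), C5(2μF, Q=16μC, V=8.00V)
Op 1: CLOSE 4-5: Q_total=24.00, C_total=4.00, V=6.00; Q4=12.00, Q5=12.00; dissipated=8.000
Op 2: CLOSE 3-5: Q_total=18.00, C_total=7.00, V=2.57; Q3=12.86, Q5=5.14; dissipated=16.457
Op 3: CLOSE 5-3: Q_total=18.00, C_total=7.00, V=2.57; Q5=5.14, Q3=12.86; dissipated=0.000
Op 4: CLOSE 1-5: Q_total=25.14, C_total=6.00, V=4.19; Q1=16.76, Q5=8.38; dissipated=3.932
Op 5: CLOSE 4-2: Q_total=30.00, C_total=7.00, V=4.29; Q4=8.57, Q2=21.43; dissipated=4.114
Total dissipated: 32.503 μJ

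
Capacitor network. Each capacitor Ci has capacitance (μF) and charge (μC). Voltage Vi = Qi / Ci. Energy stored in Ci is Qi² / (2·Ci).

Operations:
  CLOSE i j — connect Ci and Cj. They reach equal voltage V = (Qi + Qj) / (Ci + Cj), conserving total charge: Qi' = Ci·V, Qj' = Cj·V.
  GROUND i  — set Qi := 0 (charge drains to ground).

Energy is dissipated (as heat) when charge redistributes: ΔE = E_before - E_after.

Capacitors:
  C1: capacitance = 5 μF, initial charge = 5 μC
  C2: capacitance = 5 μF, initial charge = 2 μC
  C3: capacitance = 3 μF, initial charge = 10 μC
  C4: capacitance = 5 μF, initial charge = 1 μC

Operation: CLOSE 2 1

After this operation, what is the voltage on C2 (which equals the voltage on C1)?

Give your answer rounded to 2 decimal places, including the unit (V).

Initial: C1(5μF, Q=5μC, V=1.00V), C2(5μF, Q=2μC, V=0.40V), C3(3μF, Q=10μC, V=3.33V), C4(5μF, Q=1μC, V=0.20V)
Op 1: CLOSE 2-1: Q_total=7.00, C_total=10.00, V=0.70; Q2=3.50, Q1=3.50; dissipated=0.450

Answer: 0.70 V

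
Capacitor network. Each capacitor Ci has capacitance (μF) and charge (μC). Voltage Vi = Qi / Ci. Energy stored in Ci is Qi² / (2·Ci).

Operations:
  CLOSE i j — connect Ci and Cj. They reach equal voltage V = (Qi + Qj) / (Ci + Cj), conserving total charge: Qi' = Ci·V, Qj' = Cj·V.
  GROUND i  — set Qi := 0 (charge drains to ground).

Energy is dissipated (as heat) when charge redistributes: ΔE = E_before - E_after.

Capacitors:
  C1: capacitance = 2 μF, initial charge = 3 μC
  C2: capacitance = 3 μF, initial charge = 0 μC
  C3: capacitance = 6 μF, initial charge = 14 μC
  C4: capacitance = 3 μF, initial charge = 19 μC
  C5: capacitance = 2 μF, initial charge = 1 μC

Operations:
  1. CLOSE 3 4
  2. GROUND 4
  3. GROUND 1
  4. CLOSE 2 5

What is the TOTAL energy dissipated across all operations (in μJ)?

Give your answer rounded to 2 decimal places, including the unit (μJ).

Initial: C1(2μF, Q=3μC, V=1.50V), C2(3μF, Q=0μC, V=0.00V), C3(6μF, Q=14μC, V=2.33V), C4(3μF, Q=19μC, V=6.33V), C5(2μF, Q=1μC, V=0.50V)
Op 1: CLOSE 3-4: Q_total=33.00, C_total=9.00, V=3.67; Q3=22.00, Q4=11.00; dissipated=16.000
Op 2: GROUND 4: Q4=0; energy lost=20.167
Op 3: GROUND 1: Q1=0; energy lost=2.250
Op 4: CLOSE 2-5: Q_total=1.00, C_total=5.00, V=0.20; Q2=0.60, Q5=0.40; dissipated=0.150
Total dissipated: 38.567 μJ

Answer: 38.57 μJ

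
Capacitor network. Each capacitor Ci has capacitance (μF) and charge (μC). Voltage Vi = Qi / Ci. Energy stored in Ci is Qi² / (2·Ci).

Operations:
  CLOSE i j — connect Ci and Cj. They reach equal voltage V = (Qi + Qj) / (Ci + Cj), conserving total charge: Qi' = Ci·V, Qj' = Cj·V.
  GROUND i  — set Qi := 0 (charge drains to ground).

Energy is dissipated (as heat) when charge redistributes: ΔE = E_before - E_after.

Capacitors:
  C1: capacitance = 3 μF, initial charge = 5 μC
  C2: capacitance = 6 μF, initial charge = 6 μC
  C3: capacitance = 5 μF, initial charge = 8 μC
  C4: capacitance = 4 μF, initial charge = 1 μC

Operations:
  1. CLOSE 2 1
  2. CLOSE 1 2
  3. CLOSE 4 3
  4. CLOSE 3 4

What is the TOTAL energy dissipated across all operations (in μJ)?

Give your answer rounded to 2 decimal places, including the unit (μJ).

Answer: 2.47 μJ

Derivation:
Initial: C1(3μF, Q=5μC, V=1.67V), C2(6μF, Q=6μC, V=1.00V), C3(5μF, Q=8μC, V=1.60V), C4(4μF, Q=1μC, V=0.25V)
Op 1: CLOSE 2-1: Q_total=11.00, C_total=9.00, V=1.22; Q2=7.33, Q1=3.67; dissipated=0.444
Op 2: CLOSE 1-2: Q_total=11.00, C_total=9.00, V=1.22; Q1=3.67, Q2=7.33; dissipated=0.000
Op 3: CLOSE 4-3: Q_total=9.00, C_total=9.00, V=1.00; Q4=4.00, Q3=5.00; dissipated=2.025
Op 4: CLOSE 3-4: Q_total=9.00, C_total=9.00, V=1.00; Q3=5.00, Q4=4.00; dissipated=0.000
Total dissipated: 2.469 μJ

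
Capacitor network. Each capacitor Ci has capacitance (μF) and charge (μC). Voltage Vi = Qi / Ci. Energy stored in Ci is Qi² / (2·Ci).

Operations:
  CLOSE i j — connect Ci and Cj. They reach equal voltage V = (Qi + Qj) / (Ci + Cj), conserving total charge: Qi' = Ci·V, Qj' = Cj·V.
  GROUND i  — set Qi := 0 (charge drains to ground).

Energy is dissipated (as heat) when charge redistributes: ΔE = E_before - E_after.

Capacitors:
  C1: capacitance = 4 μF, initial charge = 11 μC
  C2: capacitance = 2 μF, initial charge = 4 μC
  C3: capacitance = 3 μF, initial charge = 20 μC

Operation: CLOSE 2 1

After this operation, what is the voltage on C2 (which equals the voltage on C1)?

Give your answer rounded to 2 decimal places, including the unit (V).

Initial: C1(4μF, Q=11μC, V=2.75V), C2(2μF, Q=4μC, V=2.00V), C3(3μF, Q=20μC, V=6.67V)
Op 1: CLOSE 2-1: Q_total=15.00, C_total=6.00, V=2.50; Q2=5.00, Q1=10.00; dissipated=0.375

Answer: 2.50 V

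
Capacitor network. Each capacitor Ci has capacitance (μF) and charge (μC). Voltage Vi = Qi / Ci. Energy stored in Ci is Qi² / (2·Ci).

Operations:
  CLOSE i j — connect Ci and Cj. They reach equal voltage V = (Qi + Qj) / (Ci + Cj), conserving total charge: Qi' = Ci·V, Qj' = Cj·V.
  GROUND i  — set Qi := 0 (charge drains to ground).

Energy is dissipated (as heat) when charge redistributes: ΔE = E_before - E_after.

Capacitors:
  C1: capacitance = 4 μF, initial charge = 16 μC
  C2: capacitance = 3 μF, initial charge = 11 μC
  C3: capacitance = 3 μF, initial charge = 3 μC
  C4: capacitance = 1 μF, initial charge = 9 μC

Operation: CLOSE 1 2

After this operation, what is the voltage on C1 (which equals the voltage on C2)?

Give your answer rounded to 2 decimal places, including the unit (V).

Answer: 3.86 V

Derivation:
Initial: C1(4μF, Q=16μC, V=4.00V), C2(3μF, Q=11μC, V=3.67V), C3(3μF, Q=3μC, V=1.00V), C4(1μF, Q=9μC, V=9.00V)
Op 1: CLOSE 1-2: Q_total=27.00, C_total=7.00, V=3.86; Q1=15.43, Q2=11.57; dissipated=0.095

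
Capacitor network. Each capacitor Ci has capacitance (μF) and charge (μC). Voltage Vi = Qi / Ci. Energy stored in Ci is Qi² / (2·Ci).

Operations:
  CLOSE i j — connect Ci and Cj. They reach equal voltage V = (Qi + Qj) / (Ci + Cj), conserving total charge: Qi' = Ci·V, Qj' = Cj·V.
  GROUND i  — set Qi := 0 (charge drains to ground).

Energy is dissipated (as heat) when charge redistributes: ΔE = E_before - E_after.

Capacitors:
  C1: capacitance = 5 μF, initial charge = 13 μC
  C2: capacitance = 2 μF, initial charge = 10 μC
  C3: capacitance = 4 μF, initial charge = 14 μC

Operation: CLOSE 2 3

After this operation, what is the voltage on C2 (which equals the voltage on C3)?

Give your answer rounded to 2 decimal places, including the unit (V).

Answer: 4.00 V

Derivation:
Initial: C1(5μF, Q=13μC, V=2.60V), C2(2μF, Q=10μC, V=5.00V), C3(4μF, Q=14μC, V=3.50V)
Op 1: CLOSE 2-3: Q_total=24.00, C_total=6.00, V=4.00; Q2=8.00, Q3=16.00; dissipated=1.500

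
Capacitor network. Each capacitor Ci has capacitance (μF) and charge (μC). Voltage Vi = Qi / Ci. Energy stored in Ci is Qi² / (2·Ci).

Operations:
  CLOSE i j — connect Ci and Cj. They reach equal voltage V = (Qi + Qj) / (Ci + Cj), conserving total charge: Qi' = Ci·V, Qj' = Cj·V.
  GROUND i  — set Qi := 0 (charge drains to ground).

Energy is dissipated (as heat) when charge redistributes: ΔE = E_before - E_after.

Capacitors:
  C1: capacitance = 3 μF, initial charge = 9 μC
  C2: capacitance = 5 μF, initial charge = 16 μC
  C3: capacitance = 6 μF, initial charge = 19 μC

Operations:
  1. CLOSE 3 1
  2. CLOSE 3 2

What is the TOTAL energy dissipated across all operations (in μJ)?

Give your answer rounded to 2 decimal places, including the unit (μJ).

Initial: C1(3μF, Q=9μC, V=3.00V), C2(5μF, Q=16μC, V=3.20V), C3(6μF, Q=19μC, V=3.17V)
Op 1: CLOSE 3-1: Q_total=28.00, C_total=9.00, V=3.11; Q3=18.67, Q1=9.33; dissipated=0.028
Op 2: CLOSE 3-2: Q_total=34.67, C_total=11.00, V=3.15; Q3=18.91, Q2=15.76; dissipated=0.011
Total dissipated: 0.039 μJ

Answer: 0.04 μJ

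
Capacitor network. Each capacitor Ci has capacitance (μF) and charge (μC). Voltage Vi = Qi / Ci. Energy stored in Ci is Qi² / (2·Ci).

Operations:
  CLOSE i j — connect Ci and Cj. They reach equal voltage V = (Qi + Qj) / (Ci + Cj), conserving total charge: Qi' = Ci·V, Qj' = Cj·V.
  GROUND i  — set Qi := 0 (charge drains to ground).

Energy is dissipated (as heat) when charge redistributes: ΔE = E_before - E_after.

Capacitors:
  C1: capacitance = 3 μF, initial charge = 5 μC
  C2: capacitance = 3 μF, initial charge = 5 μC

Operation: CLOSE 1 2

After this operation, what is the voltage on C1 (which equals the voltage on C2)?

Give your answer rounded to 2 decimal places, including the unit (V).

Initial: C1(3μF, Q=5μC, V=1.67V), C2(3μF, Q=5μC, V=1.67V)
Op 1: CLOSE 1-2: Q_total=10.00, C_total=6.00, V=1.67; Q1=5.00, Q2=5.00; dissipated=0.000

Answer: 1.67 V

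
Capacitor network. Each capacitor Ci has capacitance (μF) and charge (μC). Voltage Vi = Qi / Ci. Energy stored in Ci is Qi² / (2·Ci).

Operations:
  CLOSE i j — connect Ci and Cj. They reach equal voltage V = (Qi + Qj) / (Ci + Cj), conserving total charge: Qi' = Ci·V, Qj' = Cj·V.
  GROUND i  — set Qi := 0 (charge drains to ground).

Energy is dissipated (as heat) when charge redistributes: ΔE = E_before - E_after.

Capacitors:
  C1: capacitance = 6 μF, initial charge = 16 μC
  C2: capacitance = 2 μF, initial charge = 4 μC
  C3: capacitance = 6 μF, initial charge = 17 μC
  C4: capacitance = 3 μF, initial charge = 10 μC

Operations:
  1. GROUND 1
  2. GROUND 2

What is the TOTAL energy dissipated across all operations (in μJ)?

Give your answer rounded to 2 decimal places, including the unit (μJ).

Initial: C1(6μF, Q=16μC, V=2.67V), C2(2μF, Q=4μC, V=2.00V), C3(6μF, Q=17μC, V=2.83V), C4(3μF, Q=10μC, V=3.33V)
Op 1: GROUND 1: Q1=0; energy lost=21.333
Op 2: GROUND 2: Q2=0; energy lost=4.000
Total dissipated: 25.333 μJ

Answer: 25.33 μJ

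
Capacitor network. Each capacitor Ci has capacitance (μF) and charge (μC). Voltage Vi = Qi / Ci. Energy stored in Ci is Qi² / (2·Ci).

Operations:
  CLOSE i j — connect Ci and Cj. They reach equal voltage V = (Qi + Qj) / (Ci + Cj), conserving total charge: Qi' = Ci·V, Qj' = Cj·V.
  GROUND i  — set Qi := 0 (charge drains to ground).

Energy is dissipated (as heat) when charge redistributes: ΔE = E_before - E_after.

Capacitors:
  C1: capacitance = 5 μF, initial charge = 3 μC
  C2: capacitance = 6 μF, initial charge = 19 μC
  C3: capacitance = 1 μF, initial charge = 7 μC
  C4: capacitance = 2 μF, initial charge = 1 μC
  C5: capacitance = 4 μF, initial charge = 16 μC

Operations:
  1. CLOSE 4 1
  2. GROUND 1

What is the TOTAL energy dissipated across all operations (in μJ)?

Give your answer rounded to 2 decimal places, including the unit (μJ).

Initial: C1(5μF, Q=3μC, V=0.60V), C2(6μF, Q=19μC, V=3.17V), C3(1μF, Q=7μC, V=7.00V), C4(2μF, Q=1μC, V=0.50V), C5(4μF, Q=16μC, V=4.00V)
Op 1: CLOSE 4-1: Q_total=4.00, C_total=7.00, V=0.57; Q4=1.14, Q1=2.86; dissipated=0.007
Op 2: GROUND 1: Q1=0; energy lost=0.816
Total dissipated: 0.823 μJ

Answer: 0.82 μJ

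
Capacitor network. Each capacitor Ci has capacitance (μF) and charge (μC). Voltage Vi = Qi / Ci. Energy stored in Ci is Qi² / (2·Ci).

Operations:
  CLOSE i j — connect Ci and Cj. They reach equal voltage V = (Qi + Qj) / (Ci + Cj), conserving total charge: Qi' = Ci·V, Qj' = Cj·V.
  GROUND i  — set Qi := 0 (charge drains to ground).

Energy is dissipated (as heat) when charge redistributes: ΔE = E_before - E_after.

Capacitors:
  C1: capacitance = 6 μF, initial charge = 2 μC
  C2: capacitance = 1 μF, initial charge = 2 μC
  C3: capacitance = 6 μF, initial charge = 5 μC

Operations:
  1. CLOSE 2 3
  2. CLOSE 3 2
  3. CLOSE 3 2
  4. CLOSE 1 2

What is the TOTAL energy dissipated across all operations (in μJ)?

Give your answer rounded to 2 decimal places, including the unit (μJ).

Initial: C1(6μF, Q=2μC, V=0.33V), C2(1μF, Q=2μC, V=2.00V), C3(6μF, Q=5μC, V=0.83V)
Op 1: CLOSE 2-3: Q_total=7.00, C_total=7.00, V=1.00; Q2=1.00, Q3=6.00; dissipated=0.583
Op 2: CLOSE 3-2: Q_total=7.00, C_total=7.00, V=1.00; Q3=6.00, Q2=1.00; dissipated=0.000
Op 3: CLOSE 3-2: Q_total=7.00, C_total=7.00, V=1.00; Q3=6.00, Q2=1.00; dissipated=0.000
Op 4: CLOSE 1-2: Q_total=3.00, C_total=7.00, V=0.43; Q1=2.57, Q2=0.43; dissipated=0.190
Total dissipated: 0.774 μJ

Answer: 0.77 μJ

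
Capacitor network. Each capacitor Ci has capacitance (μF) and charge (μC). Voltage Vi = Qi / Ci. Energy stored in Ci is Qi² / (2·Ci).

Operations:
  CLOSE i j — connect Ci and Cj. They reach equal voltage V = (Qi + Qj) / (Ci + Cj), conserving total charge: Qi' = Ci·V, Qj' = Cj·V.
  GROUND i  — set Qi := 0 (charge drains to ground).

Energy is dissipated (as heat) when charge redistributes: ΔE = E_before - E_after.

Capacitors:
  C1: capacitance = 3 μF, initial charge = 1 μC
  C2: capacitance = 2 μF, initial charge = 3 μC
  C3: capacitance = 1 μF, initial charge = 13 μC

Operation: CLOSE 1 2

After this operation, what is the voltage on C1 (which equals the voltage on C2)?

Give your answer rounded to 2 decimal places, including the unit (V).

Answer: 0.80 V

Derivation:
Initial: C1(3μF, Q=1μC, V=0.33V), C2(2μF, Q=3μC, V=1.50V), C3(1μF, Q=13μC, V=13.00V)
Op 1: CLOSE 1-2: Q_total=4.00, C_total=5.00, V=0.80; Q1=2.40, Q2=1.60; dissipated=0.817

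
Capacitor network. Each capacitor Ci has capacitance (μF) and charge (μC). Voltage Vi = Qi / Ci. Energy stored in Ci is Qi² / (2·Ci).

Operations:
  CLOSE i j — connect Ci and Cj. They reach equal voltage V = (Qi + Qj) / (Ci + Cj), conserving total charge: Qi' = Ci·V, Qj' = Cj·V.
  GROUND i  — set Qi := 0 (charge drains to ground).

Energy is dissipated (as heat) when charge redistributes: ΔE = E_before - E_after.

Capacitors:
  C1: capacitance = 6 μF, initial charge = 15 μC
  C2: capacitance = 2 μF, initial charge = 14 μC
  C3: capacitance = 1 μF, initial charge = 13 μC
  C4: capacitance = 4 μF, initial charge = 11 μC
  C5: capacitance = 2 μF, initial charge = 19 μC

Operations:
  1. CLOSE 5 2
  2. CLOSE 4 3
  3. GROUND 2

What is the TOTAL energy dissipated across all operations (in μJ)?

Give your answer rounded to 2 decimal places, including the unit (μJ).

Initial: C1(6μF, Q=15μC, V=2.50V), C2(2μF, Q=14μC, V=7.00V), C3(1μF, Q=13μC, V=13.00V), C4(4μF, Q=11μC, V=2.75V), C5(2μF, Q=19μC, V=9.50V)
Op 1: CLOSE 5-2: Q_total=33.00, C_total=4.00, V=8.25; Q5=16.50, Q2=16.50; dissipated=3.125
Op 2: CLOSE 4-3: Q_total=24.00, C_total=5.00, V=4.80; Q4=19.20, Q3=4.80; dissipated=42.025
Op 3: GROUND 2: Q2=0; energy lost=68.062
Total dissipated: 113.213 μJ

Answer: 113.21 μJ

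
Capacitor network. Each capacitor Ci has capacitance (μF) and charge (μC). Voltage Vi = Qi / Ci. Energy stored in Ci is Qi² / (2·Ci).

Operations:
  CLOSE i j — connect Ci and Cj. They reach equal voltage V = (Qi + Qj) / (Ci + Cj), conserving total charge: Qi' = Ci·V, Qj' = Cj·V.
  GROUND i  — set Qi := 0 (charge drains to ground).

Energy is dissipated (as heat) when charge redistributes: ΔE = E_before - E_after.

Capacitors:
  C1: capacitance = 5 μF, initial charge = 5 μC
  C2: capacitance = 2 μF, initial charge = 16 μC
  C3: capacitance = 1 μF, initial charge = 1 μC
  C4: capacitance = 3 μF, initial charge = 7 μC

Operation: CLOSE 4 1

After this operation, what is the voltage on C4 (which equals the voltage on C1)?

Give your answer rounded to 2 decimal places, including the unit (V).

Initial: C1(5μF, Q=5μC, V=1.00V), C2(2μF, Q=16μC, V=8.00V), C3(1μF, Q=1μC, V=1.00V), C4(3μF, Q=7μC, V=2.33V)
Op 1: CLOSE 4-1: Q_total=12.00, C_total=8.00, V=1.50; Q4=4.50, Q1=7.50; dissipated=1.667

Answer: 1.50 V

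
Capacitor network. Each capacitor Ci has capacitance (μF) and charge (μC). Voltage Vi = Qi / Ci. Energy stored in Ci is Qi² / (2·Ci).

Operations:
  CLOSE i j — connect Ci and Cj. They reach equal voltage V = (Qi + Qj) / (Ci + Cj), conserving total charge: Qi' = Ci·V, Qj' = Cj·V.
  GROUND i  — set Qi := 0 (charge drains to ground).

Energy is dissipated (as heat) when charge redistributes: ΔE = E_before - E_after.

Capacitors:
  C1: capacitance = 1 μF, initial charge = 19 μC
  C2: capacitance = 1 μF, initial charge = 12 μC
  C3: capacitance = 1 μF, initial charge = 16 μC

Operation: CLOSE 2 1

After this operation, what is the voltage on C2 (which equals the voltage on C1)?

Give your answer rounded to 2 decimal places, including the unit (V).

Answer: 15.50 V

Derivation:
Initial: C1(1μF, Q=19μC, V=19.00V), C2(1μF, Q=12μC, V=12.00V), C3(1μF, Q=16μC, V=16.00V)
Op 1: CLOSE 2-1: Q_total=31.00, C_total=2.00, V=15.50; Q2=15.50, Q1=15.50; dissipated=12.250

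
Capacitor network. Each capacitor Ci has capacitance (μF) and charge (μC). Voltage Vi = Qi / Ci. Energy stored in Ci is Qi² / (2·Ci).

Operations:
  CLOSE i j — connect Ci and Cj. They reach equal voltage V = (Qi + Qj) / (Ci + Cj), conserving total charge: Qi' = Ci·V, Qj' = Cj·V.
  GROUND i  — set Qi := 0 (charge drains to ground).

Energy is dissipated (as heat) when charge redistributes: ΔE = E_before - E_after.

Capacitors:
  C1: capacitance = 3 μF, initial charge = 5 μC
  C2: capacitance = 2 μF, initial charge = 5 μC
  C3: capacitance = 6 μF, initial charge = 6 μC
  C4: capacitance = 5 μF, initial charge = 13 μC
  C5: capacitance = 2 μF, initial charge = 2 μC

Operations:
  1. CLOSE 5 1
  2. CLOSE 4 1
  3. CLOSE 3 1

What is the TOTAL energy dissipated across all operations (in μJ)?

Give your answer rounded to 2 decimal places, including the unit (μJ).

Answer: 2.94 μJ

Derivation:
Initial: C1(3μF, Q=5μC, V=1.67V), C2(2μF, Q=5μC, V=2.50V), C3(6μF, Q=6μC, V=1.00V), C4(5μF, Q=13μC, V=2.60V), C5(2μF, Q=2μC, V=1.00V)
Op 1: CLOSE 5-1: Q_total=7.00, C_total=5.00, V=1.40; Q5=2.80, Q1=4.20; dissipated=0.267
Op 2: CLOSE 4-1: Q_total=17.20, C_total=8.00, V=2.15; Q4=10.75, Q1=6.45; dissipated=1.350
Op 3: CLOSE 3-1: Q_total=12.45, C_total=9.00, V=1.38; Q3=8.30, Q1=4.15; dissipated=1.323
Total dissipated: 2.939 μJ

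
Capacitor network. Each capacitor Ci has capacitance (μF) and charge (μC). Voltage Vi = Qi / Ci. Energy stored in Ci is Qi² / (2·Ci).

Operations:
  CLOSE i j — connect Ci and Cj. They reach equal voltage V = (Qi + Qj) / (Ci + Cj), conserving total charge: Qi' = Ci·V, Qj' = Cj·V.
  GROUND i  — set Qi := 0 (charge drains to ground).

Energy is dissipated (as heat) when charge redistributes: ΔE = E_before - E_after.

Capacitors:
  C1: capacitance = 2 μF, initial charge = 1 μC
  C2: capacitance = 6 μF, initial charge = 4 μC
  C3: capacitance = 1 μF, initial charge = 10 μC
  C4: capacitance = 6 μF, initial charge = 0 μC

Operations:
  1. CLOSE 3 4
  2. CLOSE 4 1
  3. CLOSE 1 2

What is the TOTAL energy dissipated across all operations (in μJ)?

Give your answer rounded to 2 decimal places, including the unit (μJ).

Answer: 43.71 μJ

Derivation:
Initial: C1(2μF, Q=1μC, V=0.50V), C2(6μF, Q=4μC, V=0.67V), C3(1μF, Q=10μC, V=10.00V), C4(6μF, Q=0μC, V=0.00V)
Op 1: CLOSE 3-4: Q_total=10.00, C_total=7.00, V=1.43; Q3=1.43, Q4=8.57; dissipated=42.857
Op 2: CLOSE 4-1: Q_total=9.57, C_total=8.00, V=1.20; Q4=7.18, Q1=2.39; dissipated=0.647
Op 3: CLOSE 1-2: Q_total=6.39, C_total=8.00, V=0.80; Q1=1.60, Q2=4.79; dissipated=0.210
Total dissipated: 43.714 μJ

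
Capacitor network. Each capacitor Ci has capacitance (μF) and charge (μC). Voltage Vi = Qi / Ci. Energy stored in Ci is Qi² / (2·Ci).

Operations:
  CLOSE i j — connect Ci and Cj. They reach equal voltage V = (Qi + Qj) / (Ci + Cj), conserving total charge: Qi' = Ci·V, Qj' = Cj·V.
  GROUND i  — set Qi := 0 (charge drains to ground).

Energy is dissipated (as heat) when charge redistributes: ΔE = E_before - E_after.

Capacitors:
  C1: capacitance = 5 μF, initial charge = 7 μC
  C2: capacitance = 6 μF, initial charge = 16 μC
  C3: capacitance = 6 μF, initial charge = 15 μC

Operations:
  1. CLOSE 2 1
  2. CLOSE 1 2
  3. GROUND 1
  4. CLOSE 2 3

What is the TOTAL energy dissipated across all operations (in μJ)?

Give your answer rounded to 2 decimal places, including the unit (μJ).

Answer: 13.37 μJ

Derivation:
Initial: C1(5μF, Q=7μC, V=1.40V), C2(6μF, Q=16μC, V=2.67V), C3(6μF, Q=15μC, V=2.50V)
Op 1: CLOSE 2-1: Q_total=23.00, C_total=11.00, V=2.09; Q2=12.55, Q1=10.45; dissipated=2.188
Op 2: CLOSE 1-2: Q_total=23.00, C_total=11.00, V=2.09; Q1=10.45, Q2=12.55; dissipated=0.000
Op 3: GROUND 1: Q1=0; energy lost=10.930
Op 4: CLOSE 2-3: Q_total=27.55, C_total=12.00, V=2.30; Q2=13.77, Q3=13.77; dissipated=0.251
Total dissipated: 13.369 μJ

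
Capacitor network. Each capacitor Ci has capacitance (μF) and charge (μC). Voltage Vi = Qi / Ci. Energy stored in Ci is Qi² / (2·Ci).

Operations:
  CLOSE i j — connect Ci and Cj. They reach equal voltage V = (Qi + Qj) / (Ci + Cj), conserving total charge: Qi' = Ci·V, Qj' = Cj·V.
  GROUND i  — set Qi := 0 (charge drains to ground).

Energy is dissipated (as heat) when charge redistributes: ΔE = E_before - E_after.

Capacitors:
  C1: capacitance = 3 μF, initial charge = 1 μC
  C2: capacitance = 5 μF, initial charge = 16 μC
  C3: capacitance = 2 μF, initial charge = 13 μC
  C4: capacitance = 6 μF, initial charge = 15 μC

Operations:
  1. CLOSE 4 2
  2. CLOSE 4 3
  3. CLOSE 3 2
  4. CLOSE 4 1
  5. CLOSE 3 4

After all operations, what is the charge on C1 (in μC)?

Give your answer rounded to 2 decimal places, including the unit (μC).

Initial: C1(3μF, Q=1μC, V=0.33V), C2(5μF, Q=16μC, V=3.20V), C3(2μF, Q=13μC, V=6.50V), C4(6μF, Q=15μC, V=2.50V)
Op 1: CLOSE 4-2: Q_total=31.00, C_total=11.00, V=2.82; Q4=16.91, Q2=14.09; dissipated=0.668
Op 2: CLOSE 4-3: Q_total=29.91, C_total=8.00, V=3.74; Q4=22.43, Q3=7.48; dissipated=10.167
Op 3: CLOSE 3-2: Q_total=21.57, C_total=7.00, V=3.08; Q3=6.16, Q2=15.41; dissipated=0.605
Op 4: CLOSE 4-1: Q_total=23.43, C_total=9.00, V=2.60; Q4=15.62, Q1=7.81; dissipated=11.596
Op 5: CLOSE 3-4: Q_total=21.78, C_total=8.00, V=2.72; Q3=5.45, Q4=16.34; dissipated=0.171
Final charges: Q1=7.81, Q2=15.41, Q3=5.45, Q4=16.34

Answer: 7.81 μC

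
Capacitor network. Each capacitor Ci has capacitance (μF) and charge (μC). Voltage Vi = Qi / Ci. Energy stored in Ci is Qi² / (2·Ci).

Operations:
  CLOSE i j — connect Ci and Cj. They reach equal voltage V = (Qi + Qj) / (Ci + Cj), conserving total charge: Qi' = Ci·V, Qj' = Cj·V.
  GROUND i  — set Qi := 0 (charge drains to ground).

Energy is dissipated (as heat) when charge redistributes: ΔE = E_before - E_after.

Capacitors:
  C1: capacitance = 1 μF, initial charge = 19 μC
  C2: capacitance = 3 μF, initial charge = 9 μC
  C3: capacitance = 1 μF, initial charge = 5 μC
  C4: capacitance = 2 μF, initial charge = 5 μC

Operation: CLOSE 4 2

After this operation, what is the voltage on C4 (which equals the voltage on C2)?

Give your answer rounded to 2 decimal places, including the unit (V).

Answer: 2.80 V

Derivation:
Initial: C1(1μF, Q=19μC, V=19.00V), C2(3μF, Q=9μC, V=3.00V), C3(1μF, Q=5μC, V=5.00V), C4(2μF, Q=5μC, V=2.50V)
Op 1: CLOSE 4-2: Q_total=14.00, C_total=5.00, V=2.80; Q4=5.60, Q2=8.40; dissipated=0.150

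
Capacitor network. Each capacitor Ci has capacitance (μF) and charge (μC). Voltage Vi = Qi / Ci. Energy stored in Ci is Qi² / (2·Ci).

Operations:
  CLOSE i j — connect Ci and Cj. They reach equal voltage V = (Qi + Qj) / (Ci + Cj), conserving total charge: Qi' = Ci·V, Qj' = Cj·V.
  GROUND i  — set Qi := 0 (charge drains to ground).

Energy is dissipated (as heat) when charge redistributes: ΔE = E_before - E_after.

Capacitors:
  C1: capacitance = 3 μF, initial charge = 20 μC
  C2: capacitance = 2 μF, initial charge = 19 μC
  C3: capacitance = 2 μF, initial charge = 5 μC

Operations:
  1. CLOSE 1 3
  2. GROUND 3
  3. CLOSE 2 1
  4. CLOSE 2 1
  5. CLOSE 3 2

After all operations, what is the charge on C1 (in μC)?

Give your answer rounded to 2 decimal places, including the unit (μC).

Initial: C1(3μF, Q=20μC, V=6.67V), C2(2μF, Q=19μC, V=9.50V), C3(2μF, Q=5μC, V=2.50V)
Op 1: CLOSE 1-3: Q_total=25.00, C_total=5.00, V=5.00; Q1=15.00, Q3=10.00; dissipated=10.417
Op 2: GROUND 3: Q3=0; energy lost=25.000
Op 3: CLOSE 2-1: Q_total=34.00, C_total=5.00, V=6.80; Q2=13.60, Q1=20.40; dissipated=12.150
Op 4: CLOSE 2-1: Q_total=34.00, C_total=5.00, V=6.80; Q2=13.60, Q1=20.40; dissipated=0.000
Op 5: CLOSE 3-2: Q_total=13.60, C_total=4.00, V=3.40; Q3=6.80, Q2=6.80; dissipated=23.120
Final charges: Q1=20.40, Q2=6.80, Q3=6.80

Answer: 20.40 μC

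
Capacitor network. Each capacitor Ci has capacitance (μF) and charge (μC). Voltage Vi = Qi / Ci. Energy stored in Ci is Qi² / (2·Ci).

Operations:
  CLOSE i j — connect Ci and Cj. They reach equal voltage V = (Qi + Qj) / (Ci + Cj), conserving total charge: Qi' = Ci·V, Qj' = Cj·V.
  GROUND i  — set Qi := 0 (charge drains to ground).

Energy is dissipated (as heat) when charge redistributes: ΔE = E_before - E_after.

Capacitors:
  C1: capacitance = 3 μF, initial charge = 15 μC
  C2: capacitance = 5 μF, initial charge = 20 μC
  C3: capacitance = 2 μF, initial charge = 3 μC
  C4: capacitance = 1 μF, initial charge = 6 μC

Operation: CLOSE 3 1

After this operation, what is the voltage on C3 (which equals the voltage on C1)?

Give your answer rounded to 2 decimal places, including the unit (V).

Initial: C1(3μF, Q=15μC, V=5.00V), C2(5μF, Q=20μC, V=4.00V), C3(2μF, Q=3μC, V=1.50V), C4(1μF, Q=6μC, V=6.00V)
Op 1: CLOSE 3-1: Q_total=18.00, C_total=5.00, V=3.60; Q3=7.20, Q1=10.80; dissipated=7.350

Answer: 3.60 V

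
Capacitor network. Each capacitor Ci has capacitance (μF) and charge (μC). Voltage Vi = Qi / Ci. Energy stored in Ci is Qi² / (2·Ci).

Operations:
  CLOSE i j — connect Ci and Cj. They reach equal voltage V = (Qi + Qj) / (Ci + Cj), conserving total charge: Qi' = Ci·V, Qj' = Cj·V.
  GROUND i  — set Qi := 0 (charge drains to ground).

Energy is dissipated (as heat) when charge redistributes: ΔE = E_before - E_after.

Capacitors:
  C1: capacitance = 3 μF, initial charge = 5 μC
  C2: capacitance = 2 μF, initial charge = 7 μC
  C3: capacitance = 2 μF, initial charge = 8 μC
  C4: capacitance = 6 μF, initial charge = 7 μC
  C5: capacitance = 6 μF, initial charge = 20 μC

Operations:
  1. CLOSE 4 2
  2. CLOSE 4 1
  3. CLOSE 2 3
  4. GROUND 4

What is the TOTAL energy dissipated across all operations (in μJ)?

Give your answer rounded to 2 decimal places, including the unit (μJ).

Initial: C1(3μF, Q=5μC, V=1.67V), C2(2μF, Q=7μC, V=3.50V), C3(2μF, Q=8μC, V=4.00V), C4(6μF, Q=7μC, V=1.17V), C5(6μF, Q=20μC, V=3.33V)
Op 1: CLOSE 4-2: Q_total=14.00, C_total=8.00, V=1.75; Q4=10.50, Q2=3.50; dissipated=4.083
Op 2: CLOSE 4-1: Q_total=15.50, C_total=9.00, V=1.72; Q4=10.33, Q1=5.17; dissipated=0.007
Op 3: CLOSE 2-3: Q_total=11.50, C_total=4.00, V=2.88; Q2=5.75, Q3=5.75; dissipated=2.531
Op 4: GROUND 4: Q4=0; energy lost=8.898
Total dissipated: 15.520 μJ

Answer: 15.52 μJ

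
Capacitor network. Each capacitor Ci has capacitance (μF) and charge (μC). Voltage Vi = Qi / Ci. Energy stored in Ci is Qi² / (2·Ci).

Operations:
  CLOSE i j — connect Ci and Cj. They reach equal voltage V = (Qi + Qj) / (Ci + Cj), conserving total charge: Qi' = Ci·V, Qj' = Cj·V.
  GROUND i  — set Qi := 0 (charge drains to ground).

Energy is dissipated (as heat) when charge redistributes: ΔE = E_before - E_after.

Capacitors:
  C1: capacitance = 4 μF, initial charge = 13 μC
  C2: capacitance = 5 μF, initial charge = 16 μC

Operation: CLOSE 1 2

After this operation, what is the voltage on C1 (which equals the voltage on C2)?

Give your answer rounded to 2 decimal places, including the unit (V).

Initial: C1(4μF, Q=13μC, V=3.25V), C2(5μF, Q=16μC, V=3.20V)
Op 1: CLOSE 1-2: Q_total=29.00, C_total=9.00, V=3.22; Q1=12.89, Q2=16.11; dissipated=0.003

Answer: 3.22 V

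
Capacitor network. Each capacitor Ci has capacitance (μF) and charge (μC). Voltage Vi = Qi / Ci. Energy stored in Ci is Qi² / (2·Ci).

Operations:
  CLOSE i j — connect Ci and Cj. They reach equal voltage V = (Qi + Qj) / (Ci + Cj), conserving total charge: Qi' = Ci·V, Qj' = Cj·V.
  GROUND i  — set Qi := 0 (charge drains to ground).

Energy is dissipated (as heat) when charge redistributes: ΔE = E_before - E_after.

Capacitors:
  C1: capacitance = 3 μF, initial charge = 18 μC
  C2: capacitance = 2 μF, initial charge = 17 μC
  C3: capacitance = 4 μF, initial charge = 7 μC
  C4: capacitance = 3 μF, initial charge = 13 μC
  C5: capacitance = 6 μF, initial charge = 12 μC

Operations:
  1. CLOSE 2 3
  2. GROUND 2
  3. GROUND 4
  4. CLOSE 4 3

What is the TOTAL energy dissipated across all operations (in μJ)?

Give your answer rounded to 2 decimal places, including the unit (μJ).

Answer: 88.26 μJ

Derivation:
Initial: C1(3μF, Q=18μC, V=6.00V), C2(2μF, Q=17μC, V=8.50V), C3(4μF, Q=7μC, V=1.75V), C4(3μF, Q=13μC, V=4.33V), C5(6μF, Q=12μC, V=2.00V)
Op 1: CLOSE 2-3: Q_total=24.00, C_total=6.00, V=4.00; Q2=8.00, Q3=16.00; dissipated=30.375
Op 2: GROUND 2: Q2=0; energy lost=16.000
Op 3: GROUND 4: Q4=0; energy lost=28.167
Op 4: CLOSE 4-3: Q_total=16.00, C_total=7.00, V=2.29; Q4=6.86, Q3=9.14; dissipated=13.714
Total dissipated: 88.256 μJ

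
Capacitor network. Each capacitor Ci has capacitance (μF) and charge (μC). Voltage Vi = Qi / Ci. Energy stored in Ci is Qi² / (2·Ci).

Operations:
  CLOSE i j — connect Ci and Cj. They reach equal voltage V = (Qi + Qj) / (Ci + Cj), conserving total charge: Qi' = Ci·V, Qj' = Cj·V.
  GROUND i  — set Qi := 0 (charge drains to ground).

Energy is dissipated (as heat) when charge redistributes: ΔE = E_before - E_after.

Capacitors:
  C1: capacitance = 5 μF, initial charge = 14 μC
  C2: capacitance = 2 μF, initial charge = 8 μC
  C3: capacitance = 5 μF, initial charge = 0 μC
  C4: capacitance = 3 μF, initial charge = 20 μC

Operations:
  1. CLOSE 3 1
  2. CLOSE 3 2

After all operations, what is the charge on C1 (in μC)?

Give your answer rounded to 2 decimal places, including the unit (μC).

Answer: 7.00 μC

Derivation:
Initial: C1(5μF, Q=14μC, V=2.80V), C2(2μF, Q=8μC, V=4.00V), C3(5μF, Q=0μC, V=0.00V), C4(3μF, Q=20μC, V=6.67V)
Op 1: CLOSE 3-1: Q_total=14.00, C_total=10.00, V=1.40; Q3=7.00, Q1=7.00; dissipated=9.800
Op 2: CLOSE 3-2: Q_total=15.00, C_total=7.00, V=2.14; Q3=10.71, Q2=4.29; dissipated=4.829
Final charges: Q1=7.00, Q2=4.29, Q3=10.71, Q4=20.00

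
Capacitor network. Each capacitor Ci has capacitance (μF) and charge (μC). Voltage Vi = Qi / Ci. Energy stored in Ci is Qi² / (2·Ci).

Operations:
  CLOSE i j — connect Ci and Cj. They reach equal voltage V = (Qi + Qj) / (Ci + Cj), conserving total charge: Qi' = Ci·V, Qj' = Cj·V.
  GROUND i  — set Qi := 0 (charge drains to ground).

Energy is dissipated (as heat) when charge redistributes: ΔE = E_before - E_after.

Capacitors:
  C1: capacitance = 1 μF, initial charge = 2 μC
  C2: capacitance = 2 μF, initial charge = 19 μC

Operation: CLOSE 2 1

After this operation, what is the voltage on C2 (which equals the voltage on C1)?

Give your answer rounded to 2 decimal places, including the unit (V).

Initial: C1(1μF, Q=2μC, V=2.00V), C2(2μF, Q=19μC, V=9.50V)
Op 1: CLOSE 2-1: Q_total=21.00, C_total=3.00, V=7.00; Q2=14.00, Q1=7.00; dissipated=18.750

Answer: 7.00 V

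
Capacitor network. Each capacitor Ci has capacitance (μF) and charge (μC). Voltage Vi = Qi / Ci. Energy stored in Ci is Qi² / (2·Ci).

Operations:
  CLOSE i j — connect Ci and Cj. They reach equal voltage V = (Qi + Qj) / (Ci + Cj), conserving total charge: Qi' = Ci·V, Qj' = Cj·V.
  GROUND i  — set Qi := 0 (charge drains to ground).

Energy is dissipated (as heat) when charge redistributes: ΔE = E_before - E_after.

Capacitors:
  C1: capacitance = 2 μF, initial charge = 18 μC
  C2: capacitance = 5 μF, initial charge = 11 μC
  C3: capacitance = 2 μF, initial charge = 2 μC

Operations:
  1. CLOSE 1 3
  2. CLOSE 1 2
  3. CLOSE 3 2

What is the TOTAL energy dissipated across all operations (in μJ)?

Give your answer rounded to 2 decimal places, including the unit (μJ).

Initial: C1(2μF, Q=18μC, V=9.00V), C2(5μF, Q=11μC, V=2.20V), C3(2μF, Q=2μC, V=1.00V)
Op 1: CLOSE 1-3: Q_total=20.00, C_total=4.00, V=5.00; Q1=10.00, Q3=10.00; dissipated=32.000
Op 2: CLOSE 1-2: Q_total=21.00, C_total=7.00, V=3.00; Q1=6.00, Q2=15.00; dissipated=5.600
Op 3: CLOSE 3-2: Q_total=25.00, C_total=7.00, V=3.57; Q3=7.14, Q2=17.86; dissipated=2.857
Total dissipated: 40.457 μJ

Answer: 40.46 μJ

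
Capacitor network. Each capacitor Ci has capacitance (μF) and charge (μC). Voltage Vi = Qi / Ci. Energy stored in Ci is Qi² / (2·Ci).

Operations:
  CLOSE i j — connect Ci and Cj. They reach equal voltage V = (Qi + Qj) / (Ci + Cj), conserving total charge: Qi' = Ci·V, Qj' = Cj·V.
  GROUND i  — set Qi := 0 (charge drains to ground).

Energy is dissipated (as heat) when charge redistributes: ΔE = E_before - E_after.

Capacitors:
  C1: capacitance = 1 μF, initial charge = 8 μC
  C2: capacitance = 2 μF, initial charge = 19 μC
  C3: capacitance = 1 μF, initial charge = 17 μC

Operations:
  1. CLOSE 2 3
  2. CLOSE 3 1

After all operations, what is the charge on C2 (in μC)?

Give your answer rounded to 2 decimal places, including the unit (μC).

Answer: 24.00 μC

Derivation:
Initial: C1(1μF, Q=8μC, V=8.00V), C2(2μF, Q=19μC, V=9.50V), C3(1μF, Q=17μC, V=17.00V)
Op 1: CLOSE 2-3: Q_total=36.00, C_total=3.00, V=12.00; Q2=24.00, Q3=12.00; dissipated=18.750
Op 2: CLOSE 3-1: Q_total=20.00, C_total=2.00, V=10.00; Q3=10.00, Q1=10.00; dissipated=4.000
Final charges: Q1=10.00, Q2=24.00, Q3=10.00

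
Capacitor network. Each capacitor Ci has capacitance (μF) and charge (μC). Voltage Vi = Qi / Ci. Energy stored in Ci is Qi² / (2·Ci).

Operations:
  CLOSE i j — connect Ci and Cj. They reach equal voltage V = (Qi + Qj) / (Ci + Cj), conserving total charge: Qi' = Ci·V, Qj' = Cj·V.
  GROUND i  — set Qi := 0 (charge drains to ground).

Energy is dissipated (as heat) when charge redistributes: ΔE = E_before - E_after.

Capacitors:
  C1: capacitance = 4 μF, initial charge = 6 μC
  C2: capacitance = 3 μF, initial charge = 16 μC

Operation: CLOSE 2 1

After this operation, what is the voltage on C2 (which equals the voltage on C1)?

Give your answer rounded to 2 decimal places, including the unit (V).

Initial: C1(4μF, Q=6μC, V=1.50V), C2(3μF, Q=16μC, V=5.33V)
Op 1: CLOSE 2-1: Q_total=22.00, C_total=7.00, V=3.14; Q2=9.43, Q1=12.57; dissipated=12.595

Answer: 3.14 V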